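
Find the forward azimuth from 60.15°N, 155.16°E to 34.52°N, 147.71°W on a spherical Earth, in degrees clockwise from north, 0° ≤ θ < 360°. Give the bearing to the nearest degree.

Δλ = -147.71 − 155.16 = -302.87°; wrapped into (−180°, 180°]: 57.13°.
θ = atan2( sin Δλ · cos φ₂ , cos φ₁ · sin φ₂ − sin φ₁ · cos φ₂ · cos Δλ )
  = atan2(0.69202, -0.10579) = 98.691° → normalised to [0°, 360°): 98.691°.

99°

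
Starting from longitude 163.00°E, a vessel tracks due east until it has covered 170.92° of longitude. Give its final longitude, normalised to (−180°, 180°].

26.08°W

Start at +163.00°; shift +170.92° → +333.92°.
+333.92° lies outside (−180°, 180°]; subtract 360° → -26.08°.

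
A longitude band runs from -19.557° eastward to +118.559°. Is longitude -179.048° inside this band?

Band width going east from -19.557° to +118.559°: ((118.559 − -19.557) mod 360) = 138.116°.
Offset of -179.048° east of the west edge: ((-179.048 − -19.557) mod 360) = 200.509°.
200.509° > 138.116° ⇒ outside.

No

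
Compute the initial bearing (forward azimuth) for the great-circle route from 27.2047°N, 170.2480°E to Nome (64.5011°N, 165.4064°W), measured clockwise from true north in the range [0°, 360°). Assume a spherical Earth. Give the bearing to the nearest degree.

Δλ = -165.4064 − 170.2480 = -335.6544°; wrapped into (−180°, 180°]: 24.3456°.
θ = atan2( sin Δλ · cos φ₂ , cos φ₁ · sin φ₂ − sin φ₁ · cos φ₂ · cos Δλ )
  = atan2(0.17747, 0.62344) = 15.889° → normalised to [0°, 360°): 15.889°.

16°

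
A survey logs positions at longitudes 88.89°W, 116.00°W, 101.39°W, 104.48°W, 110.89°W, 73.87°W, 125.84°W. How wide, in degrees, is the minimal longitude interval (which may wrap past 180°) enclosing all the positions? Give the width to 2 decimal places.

Sort the longitudes: -125.84°, -116.00°, -110.89°, -104.48°, -101.39°, -88.89°, -73.87°.
Eastward gaps between consecutive values (wrapping around): 9.84°, 5.11°, 6.41°, 3.09°, 12.50°, 15.02°, 308.03°.
Largest gap = 308.03° ⇒ minimal covering band is its complement: 360° − 308.03° = 51.97°.
Band runs from -125.84° eastward to -73.87°.

51.97°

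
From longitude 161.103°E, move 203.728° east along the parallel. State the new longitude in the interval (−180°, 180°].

4.831°E

Start at +161.103°; shift +203.728° → +364.831°.
+364.831° lies outside (−180°, 180°]; subtract 360° → +4.831°.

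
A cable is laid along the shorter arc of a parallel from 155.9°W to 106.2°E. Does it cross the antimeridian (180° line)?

Yes

Naïve |106.2 − -155.9| = 262.1° > 180°, so the shorter arc goes the other way round — across 180°.
Signed shortest Δλ = ((106.2 − -155.9 + 180) mod 360) − 180 = -97.9°.
Going west by 97.9° from -155.9° passes through 180° before reaching +106.2°.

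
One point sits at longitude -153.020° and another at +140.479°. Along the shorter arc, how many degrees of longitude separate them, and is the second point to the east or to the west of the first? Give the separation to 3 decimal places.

66.501° west

Raw difference: 140.479 − -153.020 = 293.499°.
Normalise into (−180°, 180°]: 293.499° − 360° = -66.501°.
Negative ⇒ the second point lies to the west; separation 66.501°.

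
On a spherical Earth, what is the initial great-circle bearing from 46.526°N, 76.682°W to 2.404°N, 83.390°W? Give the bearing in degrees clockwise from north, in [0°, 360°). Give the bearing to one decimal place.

Δλ = -83.390 − -76.682 = -6.708°.
θ = atan2( sin Δλ · cos φ₂ , cos φ₁ · sin φ₂ − sin φ₁ · cos φ₂ · cos Δλ )
  = atan2(-0.11671, -0.69123) = -170.417° → normalised to [0°, 360°): 189.583°.

189.6°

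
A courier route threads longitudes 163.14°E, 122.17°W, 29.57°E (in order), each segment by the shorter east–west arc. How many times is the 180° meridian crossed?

Leg 1: +163.14° → -122.17°, shortest Δλ = 74.69° (east) — crosses 180°.
Leg 2: -122.17° → +29.57°, shortest Δλ = 151.74° (east) — does not cross 180°.
Total crossings: 1.

1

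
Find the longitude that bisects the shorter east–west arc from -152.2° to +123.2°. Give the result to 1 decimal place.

+165.5°

Signed shortest Δλ from -152.2° to +123.2° is -84.6°.
Midpoint longitude = -152.2° + (-84.6°)/2 = -152.2° − 42.3° = -194.5°.
Normalise into (−180°, 180°]: +165.5°.
(The naïve average (-152.2 + +123.2)/2 = -14.5° is on the wrong side of the globe.)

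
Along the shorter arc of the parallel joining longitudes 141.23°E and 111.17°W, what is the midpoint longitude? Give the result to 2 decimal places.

Signed shortest Δλ from +141.23° to -111.17° is +107.60°.
Midpoint longitude = +141.23° + (+107.60°)/2 = +141.23° + 53.80° = +195.03°.
Normalise into (−180°, 180°]: -164.97°.
(The naïve average (+141.23 + -111.17)/2 = 15.03° is on the wrong side of the globe.)

164.97°W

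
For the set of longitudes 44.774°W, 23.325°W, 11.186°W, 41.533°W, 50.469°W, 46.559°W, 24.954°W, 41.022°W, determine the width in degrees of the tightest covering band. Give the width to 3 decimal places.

39.283°

Sort the longitudes: -50.469°, -46.559°, -44.774°, -41.533°, -41.022°, -24.954°, -23.325°, -11.186°.
Eastward gaps between consecutive values (wrapping around): 3.910°, 1.785°, 3.241°, 0.511°, 16.068°, 1.629°, 12.139°, 320.717°.
Largest gap = 320.717° ⇒ minimal covering band is its complement: 360° − 320.717° = 39.283°.
Band runs from -50.469° eastward to -11.186°.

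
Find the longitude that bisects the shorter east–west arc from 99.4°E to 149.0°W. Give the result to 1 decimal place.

155.2°E

Signed shortest Δλ from +99.4° to -149.0° is +111.6°.
Midpoint longitude = +99.4° + (+111.6°)/2 = +99.4° + 55.8° = +155.2°.
(The naïve average (+99.4 + -149.0)/2 = -24.8° is on the wrong side of the globe.)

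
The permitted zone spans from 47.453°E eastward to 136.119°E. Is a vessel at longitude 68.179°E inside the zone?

Band width going east from +47.453° to +136.119°: ((136.119 − 47.453) mod 360) = 88.666°.
Offset of +68.179° east of the west edge: ((68.179 − 47.453) mod 360) = 20.726°.
20.726° ≤ 88.666° ⇒ inside.

Yes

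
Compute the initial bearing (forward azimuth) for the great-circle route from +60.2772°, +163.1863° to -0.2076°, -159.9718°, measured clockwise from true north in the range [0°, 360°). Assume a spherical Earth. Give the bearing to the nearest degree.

139°

Δλ = -159.9718 − 163.1863 = -323.1581°; wrapped into (−180°, 180°]: 36.8419°.
θ = atan2( sin Δλ · cos φ₂ , cos φ₁ · sin φ₂ − sin φ₁ · cos φ₂ · cos Δλ )
  = atan2(0.59961, -0.69679) = 139.287° → normalised to [0°, 360°): 139.287°.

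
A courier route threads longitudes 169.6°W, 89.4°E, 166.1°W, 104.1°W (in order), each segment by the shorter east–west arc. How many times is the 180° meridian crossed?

2

Leg 1: -169.6° → +89.4°, shortest Δλ = -101.0° (west) — crosses 180°.
Leg 2: +89.4° → -166.1°, shortest Δλ = 104.5° (east) — crosses 180°.
Leg 3: -166.1° → -104.1°, shortest Δλ = 62.0° (east) — does not cross 180°.
Total crossings: 2.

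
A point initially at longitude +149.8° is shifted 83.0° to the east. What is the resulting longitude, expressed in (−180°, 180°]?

Start at +149.8°; shift +83.0° → +232.8°.
+232.8° lies outside (−180°, 180°]; subtract 360° → -127.2°.

-127.2°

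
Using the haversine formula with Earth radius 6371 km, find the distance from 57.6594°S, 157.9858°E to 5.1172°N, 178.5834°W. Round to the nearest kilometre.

7291 km

Δλ = -178.5834 − 157.9858 = -336.5692°; wrapped into (−180°, 180°]: 23.4308°.
Δφ = 5.1172 − -57.6594 = 62.7766°.
a = sin²(Δφ/2) + cos φ₁ · cos φ₂ · sin²(Δλ/2) = 0.293237.
c = 2·atan2(√a, √(1−a)) = 1.14447 rad → d = 6371·c ≈ 7291.44 km.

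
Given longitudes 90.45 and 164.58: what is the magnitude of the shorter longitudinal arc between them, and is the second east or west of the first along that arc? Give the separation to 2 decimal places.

74.13° east

Raw difference: 164.58 − 90.45 = 74.13°.
Normalise into (−180°, 180°]: 74.13° stays 74.13°.
Positive ⇒ the second point lies to the east; separation 74.13°.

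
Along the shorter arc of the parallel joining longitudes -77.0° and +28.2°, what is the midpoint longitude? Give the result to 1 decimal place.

-24.4°

Signed shortest Δλ from -77.0° to +28.2° is +105.2°.
Midpoint longitude = -77.0° + (+105.2°)/2 = -77.0° + 52.6° = -24.4°.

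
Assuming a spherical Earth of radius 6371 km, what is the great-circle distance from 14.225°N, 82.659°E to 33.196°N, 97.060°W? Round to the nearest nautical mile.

7960 nmi

Δλ = -97.060 − 82.659 = -179.719°.
Δφ = 33.196 − 14.225 = 18.971°.
a = sin²(Δφ/2) + cos φ₁ · cos φ₂ · sin²(Δλ/2) = 0.838298.
c = 2·atan2(√a, √(1−a)) = 2.31393 rad → d = 6371·c ≈ 14742.03 km ≈ 7960.06 nmi.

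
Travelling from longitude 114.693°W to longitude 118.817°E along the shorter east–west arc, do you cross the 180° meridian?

Naïve |118.817 − -114.693| = 233.51° > 180°, so the shorter arc goes the other way round — across 180°.
Signed shortest Δλ = ((118.817 − -114.693 + 180) mod 360) − 180 = -126.49°.
Going west by 126.49° from -114.693° passes through 180° before reaching +118.817°.

Yes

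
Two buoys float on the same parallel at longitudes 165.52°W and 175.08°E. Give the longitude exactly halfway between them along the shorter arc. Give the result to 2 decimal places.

175.22°W

Signed shortest Δλ from -165.52° to +175.08° is -19.40°.
Midpoint longitude = -165.52° + (-19.40°)/2 = -165.52° − 9.70° = -175.22°.
(The naïve average (-165.52 + +175.08)/2 = 4.78° is on the wrong side of the globe.)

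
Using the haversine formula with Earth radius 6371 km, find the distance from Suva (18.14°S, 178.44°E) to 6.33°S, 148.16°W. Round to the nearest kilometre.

3851 km

Δλ = -148.16 − 178.44 = -326.60°; wrapped into (−180°, 180°]: 33.40°.
Δφ = -6.33 − -18.14 = 11.81°.
a = sin²(Δφ/2) + cos φ₁ · cos φ₂ · sin²(Δλ/2) = 0.088578.
c = 2·atan2(√a, √(1−a)) = 0.60440 rad → d = 6371·c ≈ 3850.62 km.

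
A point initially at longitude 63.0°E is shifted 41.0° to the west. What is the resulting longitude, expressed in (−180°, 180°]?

22.0°E

Start at +63.0°; shift −41.0° → +22.0°.
+22.0° already lies in (−180°, 180°].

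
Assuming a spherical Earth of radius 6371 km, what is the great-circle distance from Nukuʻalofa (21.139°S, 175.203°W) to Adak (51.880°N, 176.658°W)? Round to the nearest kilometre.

8121 km

Δλ = -176.658 − -175.203 = -1.455°.
Δφ = 51.880 − -21.139 = 73.019°.
a = sin²(Δφ/2) + cos φ₁ · cos φ₂ · sin²(Δλ/2) = 0.354066.
c = 2·atan2(√a, √(1−a)) = 1.27462 rad → d = 6371·c ≈ 8120.58 km.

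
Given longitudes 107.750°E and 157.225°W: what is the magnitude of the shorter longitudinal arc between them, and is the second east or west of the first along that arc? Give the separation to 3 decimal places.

Raw difference: -157.225 − 107.750 = -264.975°.
Normalise into (−180°, 180°]: -264.975° + 360° = 95.025°.
Positive ⇒ the second point lies to the east; separation 95.025°.

95.025° east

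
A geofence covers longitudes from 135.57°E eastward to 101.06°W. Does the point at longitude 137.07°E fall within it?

Band width going east from +135.57° to -101.06°: ((-101.06 − 135.57) mod 360) = 123.37°.
Offset of +137.07° east of the west edge: ((137.07 − 135.57) mod 360) = 1.50°.
1.50° ≤ 123.37° ⇒ inside.

Yes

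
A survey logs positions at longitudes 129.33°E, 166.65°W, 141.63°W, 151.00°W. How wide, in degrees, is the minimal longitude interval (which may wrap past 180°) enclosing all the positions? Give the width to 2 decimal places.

89.04°

Sort the longitudes: -166.65°, -151.00°, -141.63°, +129.33°.
Eastward gaps between consecutive values (wrapping around): 15.65°, 9.37°, 270.96°, 64.02°.
Largest gap = 270.96° ⇒ minimal covering band is its complement: 360° − 270.96° = 89.04°.
Band runs from +129.33° eastward to -141.63°, crossing the antimeridian.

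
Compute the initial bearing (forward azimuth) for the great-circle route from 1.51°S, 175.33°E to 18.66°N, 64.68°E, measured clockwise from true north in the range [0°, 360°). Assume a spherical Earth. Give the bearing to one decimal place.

Δλ = 64.68 − 175.33 = -110.65°.
θ = atan2( sin Δλ · cos φ₂ , cos φ₁ · sin φ₂ − sin φ₁ · cos φ₂ · cos Δλ )
  = atan2(-0.88656, 0.31104) = -70.667° → normalised to [0°, 360°): 289.333°.

289.3°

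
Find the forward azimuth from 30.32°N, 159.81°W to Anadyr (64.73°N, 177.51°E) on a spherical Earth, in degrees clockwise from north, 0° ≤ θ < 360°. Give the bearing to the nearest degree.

Δλ = 177.51 − -159.81 = 337.32°; wrapped into (−180°, 180°]: -22.68°.
θ = atan2( sin Δλ · cos φ₂ , cos φ₁ · sin φ₂ − sin φ₁ · cos φ₂ · cos Δλ )
  = atan2(-0.16460, 0.58178) = -15.798° → normalised to [0°, 360°): 344.202°.

344°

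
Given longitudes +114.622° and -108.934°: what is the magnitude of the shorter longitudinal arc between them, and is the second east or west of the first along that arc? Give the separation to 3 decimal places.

136.444° east

Raw difference: -108.934 − 114.622 = -223.556°.
Normalise into (−180°, 180°]: -223.556° + 360° = 136.444°.
Positive ⇒ the second point lies to the east; separation 136.444°.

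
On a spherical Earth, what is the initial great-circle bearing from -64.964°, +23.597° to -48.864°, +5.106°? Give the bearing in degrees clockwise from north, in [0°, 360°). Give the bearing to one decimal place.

319.8°

Δλ = 5.106 − 23.597 = -18.491°.
θ = atan2( sin Δλ · cos φ₂ , cos φ₁ · sin φ₂ − sin φ₁ · cos φ₂ · cos Δλ )
  = atan2(-0.20864, 0.24654) = -40.240° → normalised to [0°, 360°): 319.760°.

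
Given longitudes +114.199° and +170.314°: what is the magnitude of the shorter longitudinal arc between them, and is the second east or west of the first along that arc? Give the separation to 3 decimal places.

Raw difference: 170.314 − 114.199 = 56.115°.
Normalise into (−180°, 180°]: 56.115° stays 56.115°.
Positive ⇒ the second point lies to the east; separation 56.115°.

56.115° east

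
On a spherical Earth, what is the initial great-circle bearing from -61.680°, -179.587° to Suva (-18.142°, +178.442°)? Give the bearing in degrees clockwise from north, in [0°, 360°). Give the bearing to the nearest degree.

357°

Δλ = 178.442 − -179.587 = 358.029°; wrapped into (−180°, 180°]: -1.971°.
θ = atan2( sin Δλ · cos φ₂ , cos φ₁ · sin φ₂ − sin φ₁ · cos φ₂ · cos Δλ )
  = atan2(-0.03268, 0.68834) = -2.718° → normalised to [0°, 360°): 357.282°.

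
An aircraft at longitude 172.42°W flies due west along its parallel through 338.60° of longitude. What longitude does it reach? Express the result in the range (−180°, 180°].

Start at -172.42°; shift −338.60° → -511.02°.
-511.02° lies outside (−180°, 180°]; add 360° → -151.02°.

151.02°W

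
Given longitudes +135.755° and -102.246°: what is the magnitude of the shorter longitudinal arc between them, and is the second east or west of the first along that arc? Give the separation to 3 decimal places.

Raw difference: -102.246 − 135.755 = -238.001°.
Normalise into (−180°, 180°]: -238.001° + 360° = 121.999°.
Positive ⇒ the second point lies to the east; separation 121.999°.

121.999° east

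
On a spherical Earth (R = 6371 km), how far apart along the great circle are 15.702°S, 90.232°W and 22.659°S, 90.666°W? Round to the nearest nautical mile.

Δλ = -90.666 − -90.232 = -0.434°.
Δφ = -22.659 − -15.702 = -6.957°.
a = sin²(Δφ/2) + cos φ₁ · cos φ₂ · sin²(Δλ/2) = 0.003694.
c = 2·atan2(√a, √(1−a)) = 0.12163 rad → d = 6371·c ≈ 774.92 km ≈ 418.42 nmi.

418 nmi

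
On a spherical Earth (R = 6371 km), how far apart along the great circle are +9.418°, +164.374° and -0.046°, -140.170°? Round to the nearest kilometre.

6226 km

Δλ = -140.170 − 164.374 = -304.544°; wrapped into (−180°, 180°]: 55.456°.
Δφ = -0.046 − 9.418 = -9.464°.
a = sin²(Δφ/2) + cos φ₁ · cos φ₂ · sin²(Δλ/2) = 0.220368.
c = 2·atan2(√a, √(1−a)) = 0.97730 rad → d = 6371·c ≈ 6226.37 km.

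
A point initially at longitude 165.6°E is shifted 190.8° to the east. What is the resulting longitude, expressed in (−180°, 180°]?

3.6°W

Start at +165.6°; shift +190.8° → +356.4°.
+356.4° lies outside (−180°, 180°]; subtract 360° → -3.6°.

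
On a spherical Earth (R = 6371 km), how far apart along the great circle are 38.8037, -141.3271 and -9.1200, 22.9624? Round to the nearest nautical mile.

Δλ = 22.9624 − -141.3271 = 164.2895°.
Δφ = -9.1200 − 38.8037 = -47.9237°.
a = sin²(Δφ/2) + cos φ₁ · cos φ₂ · sin²(Δλ/2) = 0.920014.
c = 2·atan2(√a, √(1−a)) = 2.56813 rad → d = 6371·c ≈ 16361.56 km ≈ 8834.53 nmi.

8835 nmi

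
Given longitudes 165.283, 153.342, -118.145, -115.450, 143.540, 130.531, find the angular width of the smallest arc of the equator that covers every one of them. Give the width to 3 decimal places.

114.019°

Sort the longitudes: -118.145°, -115.450°, +130.531°, +143.540°, +153.342°, +165.283°.
Eastward gaps between consecutive values (wrapping around): 2.695°, 245.981°, 13.009°, 9.802°, 11.941°, 76.572°.
Largest gap = 245.981° ⇒ minimal covering band is its complement: 360° − 245.981° = 114.019°.
Band runs from +130.531° eastward to -115.450°, crossing the antimeridian.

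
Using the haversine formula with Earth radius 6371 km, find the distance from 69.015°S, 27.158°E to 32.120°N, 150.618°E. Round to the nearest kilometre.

Δλ = 150.618 − 27.158 = 123.460°.
Δφ = 32.120 − -69.015 = 101.135°.
a = sin²(Δφ/2) + cos φ₁ · cos φ₂ · sin²(Δλ/2) = 0.831830.
c = 2·atan2(√a, √(1−a)) = 2.29650 rad → d = 6371·c ≈ 14630.98 km.

14631 km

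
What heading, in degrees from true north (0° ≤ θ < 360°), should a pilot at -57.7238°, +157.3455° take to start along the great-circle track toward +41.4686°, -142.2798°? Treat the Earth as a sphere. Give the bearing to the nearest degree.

Δλ = -142.2798 − 157.3455 = -299.6253°; wrapped into (−180°, 180°]: 60.3747°.
θ = atan2( sin Δλ · cos φ₂ , cos φ₁ · sin φ₂ − sin φ₁ · cos φ₂ · cos Δλ )
  = atan2(0.65137, 0.66679) = 44.329° → normalised to [0°, 360°): 44.329°.

44°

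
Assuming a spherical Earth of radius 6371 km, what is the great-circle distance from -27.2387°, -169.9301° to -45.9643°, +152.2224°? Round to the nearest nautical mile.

2114 nmi

Δλ = 152.2224 − -169.9301 = 322.1525°; wrapped into (−180°, 180°]: -37.8475°.
Δφ = -45.9643 − -27.2387 = -18.7256°.
a = sin²(Δφ/2) + cos φ₁ · cos φ₂ · sin²(Δλ/2) = 0.091468.
c = 2·atan2(√a, √(1−a)) = 0.61450 rad → d = 6371·c ≈ 3914.96 km ≈ 2113.91 nmi.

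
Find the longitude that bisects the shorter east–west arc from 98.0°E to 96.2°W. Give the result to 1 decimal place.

179.1°W

Signed shortest Δλ from +98.0° to -96.2° is +165.8°.
Midpoint longitude = +98.0° + (+165.8°)/2 = +98.0° + 82.9° = +180.9°.
Normalise into (−180°, 180°]: -179.1°.
(The naïve average (+98.0 + -96.2)/2 = 0.9° is on the wrong side of the globe.)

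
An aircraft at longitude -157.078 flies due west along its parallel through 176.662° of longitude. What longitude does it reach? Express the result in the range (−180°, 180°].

Start at -157.078°; shift −176.662° → -333.740°.
-333.740° lies outside (−180°, 180°]; add 360° → +26.260°.

+26.260°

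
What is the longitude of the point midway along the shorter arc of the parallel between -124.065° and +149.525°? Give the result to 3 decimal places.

Signed shortest Δλ from -124.065° to +149.525° is -86.410°.
Midpoint longitude = -124.065° + (-86.410°)/2 = -124.065° − 43.205° = -167.270°.
(The naïve average (-124.065 + +149.525)/2 = 12.73° is on the wrong side of the globe.)

-167.270°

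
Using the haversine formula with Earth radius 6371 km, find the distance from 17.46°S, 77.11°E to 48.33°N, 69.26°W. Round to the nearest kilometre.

15432 km

Δλ = -69.26 − 77.11 = -146.37°.
Δφ = 48.33 − -17.46 = 65.79°.
a = sin²(Δφ/2) + cos φ₁ · cos φ₂ · sin²(Δλ/2) = 0.876094.
c = 2·atan2(√a, √(1−a)) = 2.42217 rad → d = 6371·c ≈ 15431.65 km.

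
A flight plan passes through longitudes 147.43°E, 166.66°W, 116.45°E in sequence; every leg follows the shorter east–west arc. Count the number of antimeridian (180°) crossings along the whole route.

2

Leg 1: +147.43° → -166.66°, shortest Δλ = 45.91° (east) — crosses 180°.
Leg 2: -166.66° → +116.45°, shortest Δλ = -76.89° (west) — crosses 180°.
Total crossings: 2.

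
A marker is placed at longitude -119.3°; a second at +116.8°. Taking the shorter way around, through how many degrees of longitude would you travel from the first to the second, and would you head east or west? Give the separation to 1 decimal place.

Raw difference: 116.8 − -119.3 = 236.1°.
Normalise into (−180°, 180°]: 236.1° − 360° = -123.9°.
Negative ⇒ the second point lies to the west; separation 123.9°.

123.9° west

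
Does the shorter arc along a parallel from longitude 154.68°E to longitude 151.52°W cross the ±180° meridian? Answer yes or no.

Naïve |-151.52 − 154.68| = 306.2° > 180°, so the shorter arc goes the other way round — across 180°.
Signed shortest Δλ = ((-151.52 − 154.68 + 180) mod 360) − 180 = 53.8°.
Going east by 53.8° from +154.68° passes through 180° before reaching -151.52°.

Yes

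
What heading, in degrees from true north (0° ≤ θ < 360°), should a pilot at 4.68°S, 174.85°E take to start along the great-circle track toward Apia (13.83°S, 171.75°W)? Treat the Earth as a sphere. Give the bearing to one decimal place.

125.6°

Δλ = -171.75 − 174.85 = -346.60°; wrapped into (−180°, 180°]: 13.40°.
θ = atan2( sin Δλ · cos φ₂ , cos φ₁ · sin φ₂ − sin φ₁ · cos φ₂ · cos Δλ )
  = atan2(0.22503, -0.16118) = 125.612° → normalised to [0°, 360°): 125.612°.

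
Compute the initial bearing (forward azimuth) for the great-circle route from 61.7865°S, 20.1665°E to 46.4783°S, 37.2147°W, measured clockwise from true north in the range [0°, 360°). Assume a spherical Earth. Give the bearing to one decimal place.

Δλ = -37.2147 − 20.1665 = -57.3812°.
θ = atan2( sin Δλ · cos φ₂ , cos φ₁ · sin φ₂ − sin φ₁ · cos φ₂ · cos Δλ )
  = atan2(-0.58002, -0.01570) = -91.551° → normalised to [0°, 360°): 268.449°.

268.4°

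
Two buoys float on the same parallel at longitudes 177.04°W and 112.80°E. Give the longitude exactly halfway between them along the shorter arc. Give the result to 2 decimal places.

147.88°E

Signed shortest Δλ from -177.04° to +112.80° is -70.16°.
Midpoint longitude = -177.04° + (-70.16°)/2 = -177.04° − 35.08° = -212.12°.
Normalise into (−180°, 180°]: +147.88°.
(The naïve average (-177.04 + +112.80)/2 = -32.12° is on the wrong side of the globe.)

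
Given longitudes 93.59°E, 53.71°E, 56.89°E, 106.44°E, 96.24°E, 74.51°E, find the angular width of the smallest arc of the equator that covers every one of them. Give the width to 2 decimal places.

52.73°

Sort the longitudes: +53.71°, +56.89°, +74.51°, +93.59°, +96.24°, +106.44°.
Eastward gaps between consecutive values (wrapping around): 3.18°, 17.62°, 19.08°, 2.65°, 10.20°, 307.27°.
Largest gap = 307.27° ⇒ minimal covering band is its complement: 360° − 307.27° = 52.73°.
Band runs from +53.71° eastward to +106.44°.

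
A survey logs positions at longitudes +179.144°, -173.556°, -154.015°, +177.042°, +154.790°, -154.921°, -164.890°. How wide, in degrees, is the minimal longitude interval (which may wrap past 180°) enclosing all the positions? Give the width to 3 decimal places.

51.195°

Sort the longitudes: -173.556°, -164.890°, -154.921°, -154.015°, +154.790°, +177.042°, +179.144°.
Eastward gaps between consecutive values (wrapping around): 8.666°, 9.969°, 0.906°, 308.805°, 22.252°, 2.102°, 7.300°.
Largest gap = 308.805° ⇒ minimal covering band is its complement: 360° − 308.805° = 51.195°.
Band runs from +154.790° eastward to -154.015°, crossing the antimeridian.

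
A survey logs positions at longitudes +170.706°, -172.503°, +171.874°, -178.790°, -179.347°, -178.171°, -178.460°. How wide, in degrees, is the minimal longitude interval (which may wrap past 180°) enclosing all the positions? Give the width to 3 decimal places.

Sort the longitudes: -179.347°, -178.790°, -178.460°, -178.171°, -172.503°, +170.706°, +171.874°.
Eastward gaps between consecutive values (wrapping around): 0.557°, 0.330°, 0.289°, 5.668°, 343.209°, 1.168°, 8.779°.
Largest gap = 343.209° ⇒ minimal covering band is its complement: 360° − 343.209° = 16.791°.
Band runs from +170.706° eastward to -172.503°, crossing the antimeridian.

16.791°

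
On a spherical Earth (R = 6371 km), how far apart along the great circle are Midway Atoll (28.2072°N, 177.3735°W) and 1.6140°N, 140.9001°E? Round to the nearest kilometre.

Δλ = 140.9001 − -177.3735 = 318.2736°; wrapped into (−180°, 180°]: -41.7264°.
Δφ = 1.6140 − 28.2072 = -26.5932°.
a = sin²(Δφ/2) + cos φ₁ · cos φ₂ · sin²(Δλ/2) = 0.164624.
c = 2·atan2(√a, √(1−a)) = 0.83557 rad → d = 6371·c ≈ 5323.44 km.

5323 km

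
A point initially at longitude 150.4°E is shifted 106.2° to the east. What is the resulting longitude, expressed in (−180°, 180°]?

103.4°W

Start at +150.4°; shift +106.2° → +256.6°.
+256.6° lies outside (−180°, 180°]; subtract 360° → -103.4°.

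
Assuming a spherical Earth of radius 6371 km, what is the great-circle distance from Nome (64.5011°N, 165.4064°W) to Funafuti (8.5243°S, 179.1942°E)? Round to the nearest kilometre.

Δλ = 179.1942 − -165.4064 = 344.6006°; wrapped into (−180°, 180°]: -15.3994°.
Δφ = -8.5243 − 64.5011 = -73.0254°.
a = sin²(Δφ/2) + cos φ₁ · cos φ₂ · sin²(Δλ/2) = 0.361669.
c = 2·atan2(√a, √(1−a)) = 1.29048 rad → d = 6371·c ≈ 8221.63 km.

8222 km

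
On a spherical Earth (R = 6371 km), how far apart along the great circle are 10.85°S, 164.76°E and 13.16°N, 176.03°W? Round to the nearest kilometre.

Δλ = -176.03 − 164.76 = -340.79°; wrapped into (−180°, 180°]: 19.21°.
Δφ = 13.16 − -10.85 = 24.01°.
a = sin²(Δφ/2) + cos φ₁ · cos φ₂ · sin²(Δλ/2) = 0.069888.
c = 2·atan2(√a, √(1−a)) = 0.53509 rad → d = 6371·c ≈ 3409.03 km.

3409 km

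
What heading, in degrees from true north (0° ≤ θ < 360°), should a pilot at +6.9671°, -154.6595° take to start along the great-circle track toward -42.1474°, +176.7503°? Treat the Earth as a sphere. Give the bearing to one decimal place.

Δλ = 176.7503 − -154.6595 = 331.4098°; wrapped into (−180°, 180°]: -28.5902°.
θ = atan2( sin Δλ · cos φ₂ , cos φ₁ · sin φ₂ − sin φ₁ · cos φ₂ · cos Δλ )
  = atan2(-0.35480, -0.74505) = -154.536° → normalised to [0°, 360°): 205.464°.

205.5°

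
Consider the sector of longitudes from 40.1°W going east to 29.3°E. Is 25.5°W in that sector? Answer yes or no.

Band width going east from -40.1° to +29.3°: ((29.3 − -40.1) mod 360) = 69.4°.
Offset of -25.5° east of the west edge: ((-25.5 − -40.1) mod 360) = 14.6°.
14.6° ≤ 69.4° ⇒ inside.

Yes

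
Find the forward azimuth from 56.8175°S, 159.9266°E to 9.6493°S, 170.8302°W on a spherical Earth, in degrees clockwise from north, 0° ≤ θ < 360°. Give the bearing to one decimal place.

37.5°

Δλ = -170.8302 − 159.9266 = -330.7568°; wrapped into (−180°, 180°]: 29.2432°.
θ = atan2( sin Δλ · cos φ₂ , cos φ₁ · sin φ₂ − sin φ₁ · cos φ₂ · cos Δλ )
  = atan2(0.48161, 0.62820) = 37.475° → normalised to [0°, 360°): 37.475°.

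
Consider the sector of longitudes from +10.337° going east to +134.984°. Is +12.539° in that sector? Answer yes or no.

Band width going east from +10.337° to +134.984°: ((134.984 − 10.337) mod 360) = 124.647°.
Offset of +12.539° east of the west edge: ((12.539 − 10.337) mod 360) = 2.202°.
2.202° ≤ 124.647° ⇒ inside.

Yes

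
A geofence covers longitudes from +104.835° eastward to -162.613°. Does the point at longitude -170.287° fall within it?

Yes

Band width going east from +104.835° to -162.613°: ((-162.613 − 104.835) mod 360) = 92.552°.
Offset of -170.287° east of the west edge: ((-170.287 − 104.835) mod 360) = 84.878°.
84.878° ≤ 92.552° ⇒ inside.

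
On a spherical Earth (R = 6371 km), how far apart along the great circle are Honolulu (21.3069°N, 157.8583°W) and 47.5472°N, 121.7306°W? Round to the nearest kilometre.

4348 km

Δλ = -121.7306 − -157.8583 = 36.1277°.
Δφ = 47.5472 − 21.3069 = 26.2403°.
a = sin²(Δφ/2) + cos φ₁ · cos φ₂ · sin²(Δλ/2) = 0.111988.
c = 2·atan2(√a, √(1−a)) = 0.68246 rad → d = 6371·c ≈ 4347.95 km.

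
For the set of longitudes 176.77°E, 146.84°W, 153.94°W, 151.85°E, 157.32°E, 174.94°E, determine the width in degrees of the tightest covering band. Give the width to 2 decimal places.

61.31°

Sort the longitudes: -153.94°, -146.84°, +151.85°, +157.32°, +174.94°, +176.77°.
Eastward gaps between consecutive values (wrapping around): 7.10°, 298.69°, 5.47°, 17.62°, 1.83°, 29.29°.
Largest gap = 298.69° ⇒ minimal covering band is its complement: 360° − 298.69° = 61.31°.
Band runs from +151.85° eastward to -146.84°, crossing the antimeridian.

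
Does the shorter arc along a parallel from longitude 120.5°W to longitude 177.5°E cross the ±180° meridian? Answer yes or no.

Yes

Naïve |177.5 − -120.5| = 298.0° > 180°, so the shorter arc goes the other way round — across 180°.
Signed shortest Δλ = ((177.5 − -120.5 + 180) mod 360) − 180 = -62.0°.
Going west by 62.0° from -120.5° passes through 180° before reaching +177.5°.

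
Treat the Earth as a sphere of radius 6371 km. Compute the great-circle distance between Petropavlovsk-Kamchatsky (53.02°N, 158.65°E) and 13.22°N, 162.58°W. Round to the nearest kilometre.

5589 km

Δλ = -162.58 − 158.65 = -321.23°; wrapped into (−180°, 180°]: 38.77°.
Δφ = 13.22 − 53.02 = -39.80°.
a = sin²(Δφ/2) + cos φ₁ · cos φ₂ · sin²(Δλ/2) = 0.180371.
c = 2·atan2(√a, √(1−a)) = 0.87726 rad → d = 6371·c ≈ 5589.05 km.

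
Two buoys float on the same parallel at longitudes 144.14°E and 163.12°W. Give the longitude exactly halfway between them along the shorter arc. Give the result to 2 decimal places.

Signed shortest Δλ from +144.14° to -163.12° is +52.74°.
Midpoint longitude = +144.14° + (+52.74°)/2 = +144.14° + 26.37° = +170.51°.
(The naïve average (+144.14 + -163.12)/2 = -9.49° is on the wrong side of the globe.)

170.51°E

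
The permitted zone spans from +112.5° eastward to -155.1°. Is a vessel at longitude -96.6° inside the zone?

No

Band width going east from +112.5° to -155.1°: ((-155.1 − 112.5) mod 360) = 92.4°.
Offset of -96.6° east of the west edge: ((-96.6 − 112.5) mod 360) = 150.9°.
150.9° > 92.4° ⇒ outside.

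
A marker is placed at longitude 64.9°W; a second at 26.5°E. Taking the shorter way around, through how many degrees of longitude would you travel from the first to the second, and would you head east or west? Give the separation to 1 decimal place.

Raw difference: 26.5 − -64.9 = 91.4°.
Normalise into (−180°, 180°]: 91.4° stays 91.4°.
Positive ⇒ the second point lies to the east; separation 91.4°.

91.4° east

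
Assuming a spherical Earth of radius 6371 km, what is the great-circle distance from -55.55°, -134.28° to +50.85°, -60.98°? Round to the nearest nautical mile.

7353 nmi

Δλ = -60.98 − -134.28 = 73.30°.
Δφ = 50.85 − -55.55 = 106.40°.
a = sin²(Δφ/2) + cos φ₁ · cos φ₂ · sin²(Δλ/2) = 0.768430.
c = 2·atan2(√a, √(1−a)) = 2.13751 rad → d = 6371·c ≈ 13618.05 km ≈ 7353.16 nmi.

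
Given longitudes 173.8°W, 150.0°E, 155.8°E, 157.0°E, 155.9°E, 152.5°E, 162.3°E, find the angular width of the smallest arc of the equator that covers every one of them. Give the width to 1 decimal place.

Sort the longitudes: -173.8°, +150.0°, +152.5°, +155.8°, +155.9°, +157.0°, +162.3°.
Eastward gaps between consecutive values (wrapping around): 323.8°, 2.5°, 3.3°, 0.1°, 1.1°, 5.3°, 23.9°.
Largest gap = 323.8° ⇒ minimal covering band is its complement: 360° − 323.8° = 36.2°.
Band runs from +150.0° eastward to -173.8°, crossing the antimeridian.

36.2°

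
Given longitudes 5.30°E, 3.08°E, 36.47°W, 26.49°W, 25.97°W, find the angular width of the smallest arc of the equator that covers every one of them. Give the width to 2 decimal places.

Sort the longitudes: -36.47°, -26.49°, -25.97°, +3.08°, +5.30°.
Eastward gaps between consecutive values (wrapping around): 9.98°, 0.52°, 29.05°, 2.22°, 318.23°.
Largest gap = 318.23° ⇒ minimal covering band is its complement: 360° − 318.23° = 41.77°.
Band runs from -36.47° eastward to +5.30°.

41.77°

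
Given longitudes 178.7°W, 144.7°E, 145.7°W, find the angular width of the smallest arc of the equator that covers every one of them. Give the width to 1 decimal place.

69.6°

Sort the longitudes: -178.7°, -145.7°, +144.7°.
Eastward gaps between consecutive values (wrapping around): 33.0°, 290.4°, 36.6°.
Largest gap = 290.4° ⇒ minimal covering band is its complement: 360° − 290.4° = 69.6°.
Band runs from +144.7° eastward to -145.7°, crossing the antimeridian.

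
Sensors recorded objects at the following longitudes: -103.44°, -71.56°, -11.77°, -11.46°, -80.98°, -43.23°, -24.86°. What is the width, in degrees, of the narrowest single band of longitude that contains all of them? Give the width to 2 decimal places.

Sort the longitudes: -103.44°, -80.98°, -71.56°, -43.23°, -24.86°, -11.77°, -11.46°.
Eastward gaps between consecutive values (wrapping around): 22.46°, 9.42°, 28.33°, 18.37°, 13.09°, 0.31°, 268.02°.
Largest gap = 268.02° ⇒ minimal covering band is its complement: 360° − 268.02° = 91.98°.
Band runs from -103.44° eastward to -11.46°.

91.98°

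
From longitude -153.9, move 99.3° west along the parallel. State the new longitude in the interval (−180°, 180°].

+106.8°

Start at -153.9°; shift −99.3° → -253.2°.
-253.2° lies outside (−180°, 180°]; add 360° → +106.8°.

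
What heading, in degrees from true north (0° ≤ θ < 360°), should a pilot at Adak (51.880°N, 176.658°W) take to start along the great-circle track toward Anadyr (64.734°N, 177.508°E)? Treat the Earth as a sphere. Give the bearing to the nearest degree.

Δλ = 177.508 − -176.658 = 354.166°; wrapped into (−180°, 180°]: -5.834°.
θ = atan2( sin Δλ · cos φ₂ , cos φ₁ · sin φ₂ − sin φ₁ · cos φ₂ · cos Δλ )
  = atan2(-0.04338, 0.22421) = -10.952° → normalised to [0°, 360°): 349.048°.

349°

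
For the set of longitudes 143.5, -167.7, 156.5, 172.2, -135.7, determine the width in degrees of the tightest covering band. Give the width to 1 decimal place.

80.8°

Sort the longitudes: -167.7°, -135.7°, +143.5°, +156.5°, +172.2°.
Eastward gaps between consecutive values (wrapping around): 32.0°, 279.2°, 13.0°, 15.7°, 20.1°.
Largest gap = 279.2° ⇒ minimal covering band is its complement: 360° − 279.2° = 80.8°.
Band runs from +143.5° eastward to -135.7°, crossing the antimeridian.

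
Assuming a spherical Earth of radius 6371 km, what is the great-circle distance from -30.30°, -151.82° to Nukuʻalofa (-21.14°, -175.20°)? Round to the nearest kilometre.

Δλ = -175.20 − -151.82 = -23.38°.
Δφ = -21.14 − -30.30 = 9.16°.
a = sin²(Δφ/2) + cos φ₁ · cos φ₂ · sin²(Δλ/2) = 0.039436.
c = 2·atan2(√a, √(1−a)) = 0.39983 rad → d = 6371·c ≈ 2547.31 km.

2547 km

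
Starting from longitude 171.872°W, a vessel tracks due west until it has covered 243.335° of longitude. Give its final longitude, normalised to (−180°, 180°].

55.207°W

Start at -171.872°; shift −243.335° → -415.207°.
-415.207° lies outside (−180°, 180°]; add 360° → -55.207°.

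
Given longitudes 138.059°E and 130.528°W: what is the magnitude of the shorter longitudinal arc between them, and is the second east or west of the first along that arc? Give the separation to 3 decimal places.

91.413° east

Raw difference: -130.528 − 138.059 = -268.587°.
Normalise into (−180°, 180°]: -268.587° + 360° = 91.413°.
Positive ⇒ the second point lies to the east; separation 91.413°.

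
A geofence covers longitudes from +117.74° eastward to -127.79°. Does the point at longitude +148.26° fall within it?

Yes

Band width going east from +117.74° to -127.79°: ((-127.79 − 117.74) mod 360) = 114.47°.
Offset of +148.26° east of the west edge: ((148.26 − 117.74) mod 360) = 30.52°.
30.52° ≤ 114.47° ⇒ inside.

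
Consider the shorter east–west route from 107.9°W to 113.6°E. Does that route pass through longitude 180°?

Yes

Naïve |113.6 − -107.9| = 221.5° > 180°, so the shorter arc goes the other way round — across 180°.
Signed shortest Δλ = ((113.6 − -107.9 + 180) mod 360) − 180 = -138.5°.
Going west by 138.5° from -107.9° passes through 180° before reaching +113.6°.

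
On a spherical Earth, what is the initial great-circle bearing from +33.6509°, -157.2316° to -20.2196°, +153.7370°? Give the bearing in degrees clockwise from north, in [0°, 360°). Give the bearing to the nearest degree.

228°

Δλ = 153.7370 − -157.2316 = 310.9686°; wrapped into (−180°, 180°]: -49.0314°.
θ = atan2( sin Δλ · cos φ₂ , cos φ₁ · sin φ₂ − sin φ₁ · cos φ₂ · cos Δλ )
  = atan2(-0.70854, -0.62863) = -131.580° → normalised to [0°, 360°): 228.420°.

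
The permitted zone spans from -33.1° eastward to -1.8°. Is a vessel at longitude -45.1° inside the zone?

Band width going east from -33.1° to -1.8°: ((-1.8 − -33.1) mod 360) = 31.3°.
Offset of -45.1° east of the west edge: ((-45.1 − -33.1) mod 360) = 348.0°.
348.0° > 31.3° ⇒ outside.

No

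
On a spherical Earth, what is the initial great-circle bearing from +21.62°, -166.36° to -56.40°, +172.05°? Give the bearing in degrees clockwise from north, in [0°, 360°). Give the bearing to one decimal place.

191.9°

Δλ = 172.05 − -166.36 = 338.41°; wrapped into (−180°, 180°]: -21.59°.
θ = atan2( sin Δλ · cos φ₂ , cos φ₁ · sin φ₂ − sin φ₁ · cos φ₂ · cos Δλ )
  = atan2(-0.20363, -0.96391) = -168.072° → normalised to [0°, 360°): 191.928°.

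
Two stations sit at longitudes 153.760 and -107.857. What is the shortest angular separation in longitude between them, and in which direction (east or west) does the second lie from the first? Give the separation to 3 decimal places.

98.383° east

Raw difference: -107.857 − 153.760 = -261.617°.
Normalise into (−180°, 180°]: -261.617° + 360° = 98.383°.
Positive ⇒ the second point lies to the east; separation 98.383°.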